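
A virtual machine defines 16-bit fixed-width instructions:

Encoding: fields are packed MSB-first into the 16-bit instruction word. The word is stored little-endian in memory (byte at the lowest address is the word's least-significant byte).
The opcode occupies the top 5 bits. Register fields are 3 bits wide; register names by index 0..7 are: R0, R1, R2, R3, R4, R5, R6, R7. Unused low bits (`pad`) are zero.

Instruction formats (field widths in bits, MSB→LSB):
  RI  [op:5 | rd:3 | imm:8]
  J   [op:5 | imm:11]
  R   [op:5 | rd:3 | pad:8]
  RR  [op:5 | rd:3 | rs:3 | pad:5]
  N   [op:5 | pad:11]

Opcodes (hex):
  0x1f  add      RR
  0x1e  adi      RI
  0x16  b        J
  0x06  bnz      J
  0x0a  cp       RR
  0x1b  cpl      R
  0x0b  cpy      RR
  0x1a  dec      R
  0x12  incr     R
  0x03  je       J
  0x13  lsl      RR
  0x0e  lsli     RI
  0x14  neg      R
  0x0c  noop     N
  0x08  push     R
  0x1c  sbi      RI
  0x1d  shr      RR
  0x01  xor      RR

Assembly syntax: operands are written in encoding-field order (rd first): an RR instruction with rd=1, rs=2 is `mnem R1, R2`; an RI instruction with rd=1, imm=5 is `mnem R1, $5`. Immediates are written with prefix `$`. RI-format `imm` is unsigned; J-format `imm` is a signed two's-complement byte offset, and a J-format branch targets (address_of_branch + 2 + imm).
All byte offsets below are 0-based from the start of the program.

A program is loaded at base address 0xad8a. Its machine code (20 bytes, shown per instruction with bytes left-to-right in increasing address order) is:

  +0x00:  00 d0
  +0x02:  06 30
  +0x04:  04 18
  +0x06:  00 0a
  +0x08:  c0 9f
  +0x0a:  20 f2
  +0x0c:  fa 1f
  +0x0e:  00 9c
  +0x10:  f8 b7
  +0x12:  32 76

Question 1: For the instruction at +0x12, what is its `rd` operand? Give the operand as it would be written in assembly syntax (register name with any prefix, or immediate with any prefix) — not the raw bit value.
off 0x12: read 32 76 as little → 0x7632
  top 5b → 0xe → lsli [RI]
  rd: (w>>8)&0x7=0x6 → R6
  imm: (w>>0)&0xff=0x32 → $50

R6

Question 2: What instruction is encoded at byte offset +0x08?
lsl R7, R6

off 0x08: read c0 9f as little → 0x9fc0
  opcode bits[15:11]=0x13: lsl/RR
  rd: (w>>8)&0x7=0x7 → R7
  rs: (w>>5)&0x7=0x6 → R6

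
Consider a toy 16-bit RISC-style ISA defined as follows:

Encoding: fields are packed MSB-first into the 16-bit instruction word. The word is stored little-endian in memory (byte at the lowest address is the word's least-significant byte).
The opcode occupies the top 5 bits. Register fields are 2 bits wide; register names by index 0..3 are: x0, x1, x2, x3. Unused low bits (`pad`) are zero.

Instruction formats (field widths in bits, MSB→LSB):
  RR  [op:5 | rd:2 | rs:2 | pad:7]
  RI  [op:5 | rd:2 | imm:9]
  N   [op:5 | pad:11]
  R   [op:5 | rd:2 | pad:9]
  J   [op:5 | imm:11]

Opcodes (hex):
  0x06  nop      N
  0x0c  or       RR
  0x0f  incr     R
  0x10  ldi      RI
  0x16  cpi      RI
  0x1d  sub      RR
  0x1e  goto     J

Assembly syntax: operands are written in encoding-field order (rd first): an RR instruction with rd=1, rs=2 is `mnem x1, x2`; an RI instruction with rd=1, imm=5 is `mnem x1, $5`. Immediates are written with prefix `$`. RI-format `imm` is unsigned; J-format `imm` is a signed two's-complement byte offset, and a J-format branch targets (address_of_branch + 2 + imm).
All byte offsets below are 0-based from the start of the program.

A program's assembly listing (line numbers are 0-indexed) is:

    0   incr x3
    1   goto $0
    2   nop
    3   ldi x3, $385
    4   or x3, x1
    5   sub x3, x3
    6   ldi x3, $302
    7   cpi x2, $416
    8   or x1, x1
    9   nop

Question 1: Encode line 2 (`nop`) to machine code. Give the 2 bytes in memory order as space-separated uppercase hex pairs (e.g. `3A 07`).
L2: nop op=0x6:5|pad=0:11 ⇒ 0x3000 ⇒ little 00 30

00 30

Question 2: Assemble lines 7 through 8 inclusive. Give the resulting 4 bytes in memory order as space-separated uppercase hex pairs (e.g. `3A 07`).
line 7 (cpi): pack op=0x16:5|rd=2:2|imm=416:9 = 0xb5a0; little→ a0 b5
line 8 (or): pack op=0xc:5|rd=1:2|rs=1:2|pad=0:7 = 0x6280; little→ 80 62

A0 B5 80 62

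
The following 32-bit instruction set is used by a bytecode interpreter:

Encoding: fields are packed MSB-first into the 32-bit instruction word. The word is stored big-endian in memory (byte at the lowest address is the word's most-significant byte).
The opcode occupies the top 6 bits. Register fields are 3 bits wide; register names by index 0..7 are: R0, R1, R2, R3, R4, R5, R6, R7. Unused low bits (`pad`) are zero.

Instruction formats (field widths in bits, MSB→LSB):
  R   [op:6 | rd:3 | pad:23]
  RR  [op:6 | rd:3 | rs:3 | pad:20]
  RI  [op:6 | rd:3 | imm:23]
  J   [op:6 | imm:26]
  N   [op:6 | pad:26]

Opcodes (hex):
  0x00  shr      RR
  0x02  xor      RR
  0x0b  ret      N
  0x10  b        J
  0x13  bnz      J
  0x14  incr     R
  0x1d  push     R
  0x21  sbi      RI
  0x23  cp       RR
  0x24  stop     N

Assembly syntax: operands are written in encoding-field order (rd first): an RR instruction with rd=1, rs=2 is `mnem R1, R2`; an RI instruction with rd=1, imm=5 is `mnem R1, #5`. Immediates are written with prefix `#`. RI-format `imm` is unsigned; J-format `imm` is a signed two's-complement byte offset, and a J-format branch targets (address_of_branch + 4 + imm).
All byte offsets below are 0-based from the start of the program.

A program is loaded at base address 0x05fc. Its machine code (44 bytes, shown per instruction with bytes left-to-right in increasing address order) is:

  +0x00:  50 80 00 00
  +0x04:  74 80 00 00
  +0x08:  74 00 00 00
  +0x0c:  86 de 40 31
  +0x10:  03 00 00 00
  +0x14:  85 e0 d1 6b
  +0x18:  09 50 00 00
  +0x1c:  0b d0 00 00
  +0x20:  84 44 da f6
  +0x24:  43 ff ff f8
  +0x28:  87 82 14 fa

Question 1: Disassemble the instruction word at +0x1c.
xor R7, R5

off 0x1c: read 0b d0 00 00 as big → 0x0bd00000
  opcode bits[31:26]=0x2: xor/RR
  rd: (w>>23)&0x7=0x7 → R7
  rs: (w>>20)&0x7=0x5 → R5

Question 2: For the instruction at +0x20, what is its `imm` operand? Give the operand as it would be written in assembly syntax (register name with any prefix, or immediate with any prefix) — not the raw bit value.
#4512502

@+20  big-endian(84 44 da f6) = 0x8444daf6
  opcode bits[31:26]=0x21: sbi/RI
  rd: (w>>23)&0x7=0x0 → R0
  imm: (w>>0)&0x7fffff=0x44daf6 → #4512502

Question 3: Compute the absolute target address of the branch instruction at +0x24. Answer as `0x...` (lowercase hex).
off 0x24: read 43 ff ff f8 as big → 0x43fffff8
  op=0x43fffff8>>26=0x10 ⇒ b (J)
  imm@[25:0]=0x3fffff8 (s26→-8) ⇒ #-8
  target = base 0x05fc + off 0x24 + 4 + imm -8 = 0x061c

0x061c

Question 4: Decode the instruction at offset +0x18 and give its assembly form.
[18] 09 50 00 00 → 0x09500000
  opcode bits[31:26]=0x2: xor/RR
  rd: (w>>23)&0x7=0x2 → R2
  rs: (w>>20)&0x7=0x5 → R5

xor R2, R5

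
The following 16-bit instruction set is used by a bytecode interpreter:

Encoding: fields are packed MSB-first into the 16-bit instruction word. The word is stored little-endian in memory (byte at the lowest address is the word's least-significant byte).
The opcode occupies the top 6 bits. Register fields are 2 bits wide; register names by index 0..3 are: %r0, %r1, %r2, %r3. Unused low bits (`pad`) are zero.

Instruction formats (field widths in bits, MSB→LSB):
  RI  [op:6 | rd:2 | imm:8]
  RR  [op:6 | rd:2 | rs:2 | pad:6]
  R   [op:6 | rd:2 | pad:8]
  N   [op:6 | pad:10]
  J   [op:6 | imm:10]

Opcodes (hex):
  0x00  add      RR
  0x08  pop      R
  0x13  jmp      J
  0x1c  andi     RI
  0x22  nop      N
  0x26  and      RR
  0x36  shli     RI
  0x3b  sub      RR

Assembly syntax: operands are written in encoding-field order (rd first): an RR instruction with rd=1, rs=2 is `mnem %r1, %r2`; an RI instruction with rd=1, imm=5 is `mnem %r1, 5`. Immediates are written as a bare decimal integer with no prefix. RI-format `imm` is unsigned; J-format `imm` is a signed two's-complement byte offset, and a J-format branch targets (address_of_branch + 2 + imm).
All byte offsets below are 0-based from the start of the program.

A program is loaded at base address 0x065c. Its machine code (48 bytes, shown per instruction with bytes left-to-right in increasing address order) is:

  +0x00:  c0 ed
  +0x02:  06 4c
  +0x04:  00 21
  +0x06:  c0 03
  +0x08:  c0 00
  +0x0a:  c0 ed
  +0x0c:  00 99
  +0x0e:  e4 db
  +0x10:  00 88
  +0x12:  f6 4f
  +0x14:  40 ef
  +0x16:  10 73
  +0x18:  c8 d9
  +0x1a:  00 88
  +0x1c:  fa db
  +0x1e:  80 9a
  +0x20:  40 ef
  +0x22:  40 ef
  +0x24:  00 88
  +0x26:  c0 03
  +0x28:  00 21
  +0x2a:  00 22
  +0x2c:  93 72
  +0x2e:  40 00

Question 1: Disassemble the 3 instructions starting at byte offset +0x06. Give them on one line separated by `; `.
[06] c0 03 → 0x03c0
  top 6b → 0x0 → add [RR]
  rd@[9:8]=0x3 ⇒ %r3
  rs@[7:6]=0x3 ⇒ %r3
[08] c0 00 → 0x00c0
  top 6b → 0x0 → add [RR]
  rd@[9:8]=0x0 ⇒ %r0
  rs@[7:6]=0x3 ⇒ %r3
[0a] c0 ed → 0xedc0
  top 6b → 0x3b → sub [RR]
  rd@[9:8]=0x1 ⇒ %r1
  rs@[7:6]=0x3 ⇒ %r3

add %r3, %r3; add %r0, %r3; sub %r1, %r3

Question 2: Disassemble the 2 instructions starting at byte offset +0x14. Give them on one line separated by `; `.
off 0x14: read 40 ef as little → 0xef40
  op=0xef40>>10=0x3b ⇒ sub (RR)
  rd@[9:8]=0x3 ⇒ %r3
  rs@[7:6]=0x1 ⇒ %r1
off 0x16: read 10 73 as little → 0x7310
  op=0x7310>>10=0x1c ⇒ andi (RI)
  rd@[9:8]=0x3 ⇒ %r3
  imm@[7:0]=0x10 ⇒ 16

sub %r3, %r1; andi %r3, 16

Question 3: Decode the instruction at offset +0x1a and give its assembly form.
+0x1a: 00 88 ⇒ word 0x8800 (little)
  op=0x8800>>10=0x22 ⇒ nop (N)

nop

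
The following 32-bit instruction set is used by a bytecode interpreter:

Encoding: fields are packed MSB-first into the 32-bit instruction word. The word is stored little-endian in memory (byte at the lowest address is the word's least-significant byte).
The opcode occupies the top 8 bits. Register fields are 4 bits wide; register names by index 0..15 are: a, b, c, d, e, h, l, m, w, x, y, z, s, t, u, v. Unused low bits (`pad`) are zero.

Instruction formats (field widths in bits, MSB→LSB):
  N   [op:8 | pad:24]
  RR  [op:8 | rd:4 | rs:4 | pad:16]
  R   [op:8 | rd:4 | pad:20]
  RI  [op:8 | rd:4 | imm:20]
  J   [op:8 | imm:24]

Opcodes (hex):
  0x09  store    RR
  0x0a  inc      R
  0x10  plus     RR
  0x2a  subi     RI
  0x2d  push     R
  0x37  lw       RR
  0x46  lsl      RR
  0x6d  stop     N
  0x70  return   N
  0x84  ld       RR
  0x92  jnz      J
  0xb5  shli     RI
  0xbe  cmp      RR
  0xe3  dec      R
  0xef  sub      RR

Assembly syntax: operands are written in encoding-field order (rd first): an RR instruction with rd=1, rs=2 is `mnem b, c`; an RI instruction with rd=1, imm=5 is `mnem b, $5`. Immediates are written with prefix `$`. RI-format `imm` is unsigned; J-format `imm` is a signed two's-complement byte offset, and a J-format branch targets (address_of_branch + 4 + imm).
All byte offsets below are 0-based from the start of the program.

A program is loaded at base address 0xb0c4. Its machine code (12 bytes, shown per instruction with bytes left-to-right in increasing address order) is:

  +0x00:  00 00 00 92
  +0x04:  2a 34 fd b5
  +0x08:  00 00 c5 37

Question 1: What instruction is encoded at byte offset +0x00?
jnz $0

@+00  little-endian(00 00 00 92) = 0x92000000
  op=0x92000000>>24=0x92 ⇒ jnz (J)
  imm: (w>>0)&0xffffff=0x0 → $0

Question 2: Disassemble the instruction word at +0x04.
off 0x04: read 2a 34 fd b5 as little → 0xb5fd342a
  opcode bits[31:24]=0xb5: shli/RI
  rd@[23:20]=0xf ⇒ v
  imm@[19:0]=0xd342a ⇒ $865322

shli v, $865322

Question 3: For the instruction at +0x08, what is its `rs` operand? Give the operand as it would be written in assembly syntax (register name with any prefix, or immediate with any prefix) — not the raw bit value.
h

@+08  little-endian(00 00 c5 37) = 0x37c50000
  opcode bits[31:24]=0x37: lw/RR
  [23:20] rd=12 = s
  [19:16] rs=5 = h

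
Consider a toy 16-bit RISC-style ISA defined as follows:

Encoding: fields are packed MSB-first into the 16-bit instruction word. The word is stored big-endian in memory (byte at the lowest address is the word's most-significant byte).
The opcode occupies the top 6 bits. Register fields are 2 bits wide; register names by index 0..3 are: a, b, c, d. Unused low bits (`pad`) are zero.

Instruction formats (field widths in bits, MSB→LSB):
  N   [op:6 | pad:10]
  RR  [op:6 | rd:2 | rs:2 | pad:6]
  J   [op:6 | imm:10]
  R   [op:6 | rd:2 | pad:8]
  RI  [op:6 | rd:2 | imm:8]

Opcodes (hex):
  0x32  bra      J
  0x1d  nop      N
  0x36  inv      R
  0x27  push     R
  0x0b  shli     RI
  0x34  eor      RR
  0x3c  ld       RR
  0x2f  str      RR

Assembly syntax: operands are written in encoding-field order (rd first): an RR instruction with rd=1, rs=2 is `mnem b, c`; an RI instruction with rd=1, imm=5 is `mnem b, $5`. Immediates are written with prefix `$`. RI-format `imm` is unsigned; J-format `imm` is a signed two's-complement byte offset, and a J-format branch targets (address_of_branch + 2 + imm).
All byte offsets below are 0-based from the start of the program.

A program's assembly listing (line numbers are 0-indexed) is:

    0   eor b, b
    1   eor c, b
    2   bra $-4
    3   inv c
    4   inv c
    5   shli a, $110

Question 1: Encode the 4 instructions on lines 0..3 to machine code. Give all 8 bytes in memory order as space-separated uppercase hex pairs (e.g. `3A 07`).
D1 40 D2 40 CB FC DA 00

0. eor fields op=0x34:6|rd=1:2|rs=1:2|pad=0:6 → word d140h → d1 40
1. eor fields op=0x34:6|rd=2:2|rs=1:2|pad=0:6 → word d240h → d2 40
2. bra fields op=0x32:6|imm=-4:10 → word cbfch → cb fc
3. inv fields op=0x36:6|rd=2:2|pad=0:8 → word da00h → da 00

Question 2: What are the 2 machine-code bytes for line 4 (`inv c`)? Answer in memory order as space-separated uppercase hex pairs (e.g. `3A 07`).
DA 00

L4: inv op=0x36:6|rd=2:2|pad=0:8 ⇒ 0xda00 ⇒ big da 00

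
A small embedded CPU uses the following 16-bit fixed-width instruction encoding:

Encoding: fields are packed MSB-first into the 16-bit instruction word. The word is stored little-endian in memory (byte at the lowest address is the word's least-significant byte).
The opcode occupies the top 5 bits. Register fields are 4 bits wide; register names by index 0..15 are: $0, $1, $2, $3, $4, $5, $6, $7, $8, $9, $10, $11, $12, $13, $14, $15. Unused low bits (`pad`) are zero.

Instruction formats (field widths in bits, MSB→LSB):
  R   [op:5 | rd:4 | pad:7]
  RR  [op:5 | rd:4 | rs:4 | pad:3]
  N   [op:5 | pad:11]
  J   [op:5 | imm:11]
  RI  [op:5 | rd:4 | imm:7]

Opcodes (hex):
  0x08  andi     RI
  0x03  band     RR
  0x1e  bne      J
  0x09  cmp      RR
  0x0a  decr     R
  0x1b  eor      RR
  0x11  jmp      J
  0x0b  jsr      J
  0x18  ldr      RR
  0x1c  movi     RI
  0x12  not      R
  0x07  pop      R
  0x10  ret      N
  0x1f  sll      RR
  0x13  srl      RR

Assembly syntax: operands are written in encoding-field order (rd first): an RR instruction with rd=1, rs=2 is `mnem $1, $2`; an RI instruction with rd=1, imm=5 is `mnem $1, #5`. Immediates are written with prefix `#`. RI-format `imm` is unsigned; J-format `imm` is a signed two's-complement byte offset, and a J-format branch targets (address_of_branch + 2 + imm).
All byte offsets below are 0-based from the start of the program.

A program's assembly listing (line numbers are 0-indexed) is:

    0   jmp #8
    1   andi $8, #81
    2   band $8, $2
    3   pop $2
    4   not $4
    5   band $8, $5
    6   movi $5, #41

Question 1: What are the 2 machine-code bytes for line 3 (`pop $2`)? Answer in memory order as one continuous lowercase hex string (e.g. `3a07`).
3. pop fields op=0x7:5|rd=2:4|pad=0:7 → word 3900h → 00 39

0039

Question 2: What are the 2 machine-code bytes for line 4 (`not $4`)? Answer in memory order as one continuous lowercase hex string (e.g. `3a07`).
4. not fields op=0x12:5|rd=4:4|pad=0:7 → word 9200h → 00 92

0092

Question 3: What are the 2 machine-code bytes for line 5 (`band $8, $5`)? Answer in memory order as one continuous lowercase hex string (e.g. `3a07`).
281c

line 5 (band): pack op=0x3:5|rd=8:4|rs=5:4|pad=0:3 = 0x1c28; little→ 28 1c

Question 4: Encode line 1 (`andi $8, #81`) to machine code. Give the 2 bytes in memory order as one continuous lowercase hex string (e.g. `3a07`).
5144

L1: andi op=0x8:5|rd=8:4|imm=81:7 ⇒ 0x4451 ⇒ little 51 44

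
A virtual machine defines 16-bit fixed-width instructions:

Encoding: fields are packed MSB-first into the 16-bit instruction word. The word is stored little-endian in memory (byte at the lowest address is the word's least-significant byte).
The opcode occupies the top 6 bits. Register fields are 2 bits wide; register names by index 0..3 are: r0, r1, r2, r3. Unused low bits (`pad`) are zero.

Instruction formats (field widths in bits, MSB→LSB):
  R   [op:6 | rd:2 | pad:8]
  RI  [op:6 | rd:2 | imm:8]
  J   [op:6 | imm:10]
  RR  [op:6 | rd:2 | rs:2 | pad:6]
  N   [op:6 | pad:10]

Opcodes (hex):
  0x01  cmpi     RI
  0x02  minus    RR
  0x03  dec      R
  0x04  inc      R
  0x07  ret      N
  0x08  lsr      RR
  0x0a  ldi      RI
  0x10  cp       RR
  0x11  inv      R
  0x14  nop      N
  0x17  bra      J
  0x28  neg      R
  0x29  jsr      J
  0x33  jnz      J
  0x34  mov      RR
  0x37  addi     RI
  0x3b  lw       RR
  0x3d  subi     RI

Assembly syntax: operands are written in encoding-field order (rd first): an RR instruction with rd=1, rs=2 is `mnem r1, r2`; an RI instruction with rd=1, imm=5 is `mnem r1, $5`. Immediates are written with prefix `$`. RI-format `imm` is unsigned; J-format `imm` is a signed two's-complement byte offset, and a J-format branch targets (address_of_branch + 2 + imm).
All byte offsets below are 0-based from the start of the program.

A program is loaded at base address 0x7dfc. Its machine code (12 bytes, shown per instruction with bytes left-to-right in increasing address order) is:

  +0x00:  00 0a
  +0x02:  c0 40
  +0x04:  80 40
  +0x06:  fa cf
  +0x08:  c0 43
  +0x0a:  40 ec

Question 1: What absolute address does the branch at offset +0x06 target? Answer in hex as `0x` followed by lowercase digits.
0x7dfe

off 0x06: read fa cf as little → 0xcffa
  op=0xcffa>>10=0x33 ⇒ jnz (J)
  imm@[9:0]=0x3fa (s10→-6) ⇒ $-6
  target = base 0x7dfc + off 0x06 + 2 + imm -6 = 0x7dfe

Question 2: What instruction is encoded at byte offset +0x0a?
lw r0, r1

+0x0a: 40 ec ⇒ word 0xec40 (little)
  top 6b → 0x3b → lw [RR]
  rd@[9:8]=0x0 ⇒ r0
  rs@[7:6]=0x1 ⇒ r1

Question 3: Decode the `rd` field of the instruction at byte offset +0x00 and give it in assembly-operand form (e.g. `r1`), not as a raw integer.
+0x00: 00 0a ⇒ word 0x0a00 (little)
  op=0x0a00>>10=0x2 ⇒ minus (RR)
  rd: (w>>8)&0x3=0x2 → r2
  rs: (w>>6)&0x3=0x0 → r0

r2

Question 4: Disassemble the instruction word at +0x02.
cp r0, r3

+0x02: c0 40 ⇒ word 0x40c0 (little)
  top 6b → 0x10 → cp [RR]
  rd: (w>>8)&0x3=0x0 → r0
  rs: (w>>6)&0x3=0x3 → r3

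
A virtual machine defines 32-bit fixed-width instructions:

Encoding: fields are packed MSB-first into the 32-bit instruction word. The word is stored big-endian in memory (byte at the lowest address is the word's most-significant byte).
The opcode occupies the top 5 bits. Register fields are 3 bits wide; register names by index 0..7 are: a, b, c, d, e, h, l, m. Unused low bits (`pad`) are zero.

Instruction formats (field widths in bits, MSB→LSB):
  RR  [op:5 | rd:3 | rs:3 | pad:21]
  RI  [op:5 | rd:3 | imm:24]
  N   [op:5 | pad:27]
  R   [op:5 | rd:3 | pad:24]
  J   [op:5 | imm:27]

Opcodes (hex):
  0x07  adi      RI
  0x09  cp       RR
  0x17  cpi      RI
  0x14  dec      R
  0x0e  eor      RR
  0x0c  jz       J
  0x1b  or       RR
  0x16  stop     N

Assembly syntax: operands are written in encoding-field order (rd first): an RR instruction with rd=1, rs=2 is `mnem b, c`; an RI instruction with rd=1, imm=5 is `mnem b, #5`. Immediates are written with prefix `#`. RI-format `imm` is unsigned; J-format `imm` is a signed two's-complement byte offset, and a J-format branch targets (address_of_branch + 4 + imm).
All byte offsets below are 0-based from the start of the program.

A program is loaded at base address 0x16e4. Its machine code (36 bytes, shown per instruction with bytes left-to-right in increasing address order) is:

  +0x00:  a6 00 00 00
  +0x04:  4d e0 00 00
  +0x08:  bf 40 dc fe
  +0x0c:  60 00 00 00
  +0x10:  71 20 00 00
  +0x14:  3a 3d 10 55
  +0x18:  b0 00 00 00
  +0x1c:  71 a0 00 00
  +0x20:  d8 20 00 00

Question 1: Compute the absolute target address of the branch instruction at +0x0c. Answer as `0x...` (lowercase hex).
+0x0c: 60 00 00 00 ⇒ word 0x60000000 (big)
  opcode bits[31:27]=0xc: jz/J
  imm: (w>>0)&0x7ffffff=0x0 → #0
  target = base 0x16e4 + off 0x0c + 4 + imm 0 = 0x16f4

0x16f4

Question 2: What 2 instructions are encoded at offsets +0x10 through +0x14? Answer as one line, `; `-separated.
eor b, b; adi c, #4001877

@+10  big-endian(71 20 00 00) = 0x71200000
  op=0x71200000>>27=0xe ⇒ eor (RR)
  rd@[26:24]=0x1 ⇒ b
  rs@[23:21]=0x1 ⇒ b
@+14  big-endian(3a 3d 10 55) = 0x3a3d1055
  op=0x3a3d1055>>27=0x7 ⇒ adi (RI)
  rd@[26:24]=0x2 ⇒ c
  imm@[23:0]=0x3d1055 ⇒ #4001877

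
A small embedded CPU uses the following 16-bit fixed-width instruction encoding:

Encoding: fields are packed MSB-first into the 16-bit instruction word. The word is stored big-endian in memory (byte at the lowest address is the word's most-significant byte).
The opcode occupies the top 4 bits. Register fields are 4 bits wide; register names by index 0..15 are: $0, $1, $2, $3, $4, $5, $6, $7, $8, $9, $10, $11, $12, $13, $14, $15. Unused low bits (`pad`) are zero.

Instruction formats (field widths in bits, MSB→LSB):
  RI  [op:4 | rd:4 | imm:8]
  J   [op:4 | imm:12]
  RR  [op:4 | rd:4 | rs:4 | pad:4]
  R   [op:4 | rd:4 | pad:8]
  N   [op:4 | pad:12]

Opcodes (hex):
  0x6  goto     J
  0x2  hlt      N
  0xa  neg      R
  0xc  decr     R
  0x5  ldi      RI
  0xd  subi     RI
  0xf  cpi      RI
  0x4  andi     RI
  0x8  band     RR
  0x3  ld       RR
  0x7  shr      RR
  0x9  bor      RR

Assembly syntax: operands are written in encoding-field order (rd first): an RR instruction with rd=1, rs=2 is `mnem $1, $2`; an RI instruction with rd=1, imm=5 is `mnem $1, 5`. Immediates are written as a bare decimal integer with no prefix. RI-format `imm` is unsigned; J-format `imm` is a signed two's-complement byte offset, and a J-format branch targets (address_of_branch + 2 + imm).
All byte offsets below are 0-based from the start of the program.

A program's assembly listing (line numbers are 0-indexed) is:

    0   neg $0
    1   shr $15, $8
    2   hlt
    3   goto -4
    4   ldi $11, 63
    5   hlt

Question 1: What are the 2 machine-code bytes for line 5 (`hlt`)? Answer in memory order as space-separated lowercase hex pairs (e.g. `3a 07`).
20 00

5. hlt fields op=0x2:4|pad=0:12 → word 2000h → 20 00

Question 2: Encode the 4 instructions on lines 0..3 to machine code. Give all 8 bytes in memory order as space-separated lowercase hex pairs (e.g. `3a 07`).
a0 00 7f 80 20 00 6f fc

line 0 (neg): pack op=0xa:4|rd=0:4|pad=0:8 = 0xa000; big→ a0 00
line 1 (shr): pack op=0x7:4|rd=15:4|rs=8:4|pad=0:4 = 0x7f80; big→ 7f 80
line 2 (hlt): pack op=0x2:4|pad=0:12 = 0x2000; big→ 20 00
line 3 (goto): pack op=0x6:4|imm=-4:12 = 0x6ffc; big→ 6f fc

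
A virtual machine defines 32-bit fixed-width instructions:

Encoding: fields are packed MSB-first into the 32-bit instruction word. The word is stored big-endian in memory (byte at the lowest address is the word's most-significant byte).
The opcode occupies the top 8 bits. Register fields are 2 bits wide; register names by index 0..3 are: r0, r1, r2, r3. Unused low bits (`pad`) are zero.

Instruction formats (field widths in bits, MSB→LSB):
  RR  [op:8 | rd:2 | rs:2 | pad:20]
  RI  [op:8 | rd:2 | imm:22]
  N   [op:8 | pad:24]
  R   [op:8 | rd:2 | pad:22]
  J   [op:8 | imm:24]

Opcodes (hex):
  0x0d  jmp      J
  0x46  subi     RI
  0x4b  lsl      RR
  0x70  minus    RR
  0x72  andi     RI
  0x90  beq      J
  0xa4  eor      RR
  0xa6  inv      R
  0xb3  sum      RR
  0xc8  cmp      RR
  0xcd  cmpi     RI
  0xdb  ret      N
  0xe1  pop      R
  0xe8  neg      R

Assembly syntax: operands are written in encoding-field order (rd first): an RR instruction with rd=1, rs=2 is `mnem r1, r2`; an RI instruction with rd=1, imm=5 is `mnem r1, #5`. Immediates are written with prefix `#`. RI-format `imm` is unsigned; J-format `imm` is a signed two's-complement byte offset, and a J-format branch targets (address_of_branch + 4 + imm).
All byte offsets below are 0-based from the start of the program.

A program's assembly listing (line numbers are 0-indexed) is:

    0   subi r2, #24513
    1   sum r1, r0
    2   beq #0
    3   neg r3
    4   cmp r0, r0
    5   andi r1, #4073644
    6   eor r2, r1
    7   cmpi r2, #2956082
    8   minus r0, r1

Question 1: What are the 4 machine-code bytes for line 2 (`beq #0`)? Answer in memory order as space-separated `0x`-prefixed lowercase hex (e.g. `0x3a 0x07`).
0x90 0x00 0x00 0x00

line 2 (beq): pack op=0x90:8|imm=0:24 = 0x90000000; big→ 90 00 00 00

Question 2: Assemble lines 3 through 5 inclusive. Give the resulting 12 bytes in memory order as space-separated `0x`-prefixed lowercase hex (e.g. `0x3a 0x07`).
3. neg fields op=0xe8:8|rd=3:2|pad=0:22 → word e8c00000h → e8 c0 00 00
4. cmp fields op=0xc8:8|rd=0:2|rs=0:2|pad=0:20 → word c8000000h → c8 00 00 00
5. andi fields op=0x72:8|rd=1:2|imm=4073644:22 → word 727e28ach → 72 7e 28 ac

0xe8 0xc0 0x00 0x00 0xc8 0x00 0x00 0x00 0x72 0x7e 0x28 0xac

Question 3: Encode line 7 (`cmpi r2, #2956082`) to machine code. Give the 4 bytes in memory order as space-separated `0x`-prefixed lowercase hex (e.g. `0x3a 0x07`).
0xcd 0xad 0x1b 0x32

L7: cmpi op=0xcd:8|rd=2:2|imm=2956082:22 ⇒ 0xcdad1b32 ⇒ big cd ad 1b 32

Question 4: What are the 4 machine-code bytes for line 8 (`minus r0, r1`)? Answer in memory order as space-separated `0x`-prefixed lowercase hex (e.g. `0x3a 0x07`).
L8: minus op=0x70:8|rd=0:2|rs=1:2|pad=0:20 ⇒ 0x70100000 ⇒ big 70 10 00 00

0x70 0x10 0x00 0x00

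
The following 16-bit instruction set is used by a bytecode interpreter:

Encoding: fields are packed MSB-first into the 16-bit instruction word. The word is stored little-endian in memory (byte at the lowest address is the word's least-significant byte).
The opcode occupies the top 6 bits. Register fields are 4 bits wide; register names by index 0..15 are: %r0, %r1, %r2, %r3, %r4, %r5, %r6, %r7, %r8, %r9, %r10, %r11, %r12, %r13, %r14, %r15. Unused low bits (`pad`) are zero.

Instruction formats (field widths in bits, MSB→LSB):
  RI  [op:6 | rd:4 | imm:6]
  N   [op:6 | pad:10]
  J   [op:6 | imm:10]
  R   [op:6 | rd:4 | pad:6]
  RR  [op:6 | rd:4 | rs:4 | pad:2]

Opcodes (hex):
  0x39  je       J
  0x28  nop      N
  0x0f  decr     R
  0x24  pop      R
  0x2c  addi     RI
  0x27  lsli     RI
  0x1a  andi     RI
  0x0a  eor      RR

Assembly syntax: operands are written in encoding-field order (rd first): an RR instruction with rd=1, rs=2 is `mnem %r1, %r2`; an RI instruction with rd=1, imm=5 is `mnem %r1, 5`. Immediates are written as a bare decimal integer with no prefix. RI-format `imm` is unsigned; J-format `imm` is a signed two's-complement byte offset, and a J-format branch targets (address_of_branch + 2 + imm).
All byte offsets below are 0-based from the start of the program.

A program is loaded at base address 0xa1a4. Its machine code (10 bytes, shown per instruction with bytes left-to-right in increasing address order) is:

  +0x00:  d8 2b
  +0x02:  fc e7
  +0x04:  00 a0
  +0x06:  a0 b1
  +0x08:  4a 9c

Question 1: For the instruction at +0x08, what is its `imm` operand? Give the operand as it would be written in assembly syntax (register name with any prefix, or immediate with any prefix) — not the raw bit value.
@+08  little-endian(4a 9c) = 0x9c4a
  top 6b → 0x27 → lsli [RI]
  rd: (w>>6)&0xf=0x1 → %r1
  imm: (w>>0)&0x3f=0xa → 10

10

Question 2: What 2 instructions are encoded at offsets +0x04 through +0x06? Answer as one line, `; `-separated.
nop; addi %r6, 32

off 0x04: read 00 a0 as little → 0xa000
  opcode bits[15:10]=0x28: nop/N
off 0x06: read a0 b1 as little → 0xb1a0
  opcode bits[15:10]=0x2c: addi/RI
  rd: (w>>6)&0xf=0x6 → %r6
  imm: (w>>0)&0x3f=0x20 → 32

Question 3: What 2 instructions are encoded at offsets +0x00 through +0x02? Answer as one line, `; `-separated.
eor %r15, %r6; je -4

+0x00: d8 2b ⇒ word 0x2bd8 (little)
  op=0x2bd8>>10=0xa ⇒ eor (RR)
  [9:6] rd=15 = %r15
  [5:2] rs=6 = %r6
+0x02: fc e7 ⇒ word 0xe7fc (little)
  op=0xe7fc>>10=0x39 ⇒ je (J)
  [9:0] imm=1020 (s10→-4) = -4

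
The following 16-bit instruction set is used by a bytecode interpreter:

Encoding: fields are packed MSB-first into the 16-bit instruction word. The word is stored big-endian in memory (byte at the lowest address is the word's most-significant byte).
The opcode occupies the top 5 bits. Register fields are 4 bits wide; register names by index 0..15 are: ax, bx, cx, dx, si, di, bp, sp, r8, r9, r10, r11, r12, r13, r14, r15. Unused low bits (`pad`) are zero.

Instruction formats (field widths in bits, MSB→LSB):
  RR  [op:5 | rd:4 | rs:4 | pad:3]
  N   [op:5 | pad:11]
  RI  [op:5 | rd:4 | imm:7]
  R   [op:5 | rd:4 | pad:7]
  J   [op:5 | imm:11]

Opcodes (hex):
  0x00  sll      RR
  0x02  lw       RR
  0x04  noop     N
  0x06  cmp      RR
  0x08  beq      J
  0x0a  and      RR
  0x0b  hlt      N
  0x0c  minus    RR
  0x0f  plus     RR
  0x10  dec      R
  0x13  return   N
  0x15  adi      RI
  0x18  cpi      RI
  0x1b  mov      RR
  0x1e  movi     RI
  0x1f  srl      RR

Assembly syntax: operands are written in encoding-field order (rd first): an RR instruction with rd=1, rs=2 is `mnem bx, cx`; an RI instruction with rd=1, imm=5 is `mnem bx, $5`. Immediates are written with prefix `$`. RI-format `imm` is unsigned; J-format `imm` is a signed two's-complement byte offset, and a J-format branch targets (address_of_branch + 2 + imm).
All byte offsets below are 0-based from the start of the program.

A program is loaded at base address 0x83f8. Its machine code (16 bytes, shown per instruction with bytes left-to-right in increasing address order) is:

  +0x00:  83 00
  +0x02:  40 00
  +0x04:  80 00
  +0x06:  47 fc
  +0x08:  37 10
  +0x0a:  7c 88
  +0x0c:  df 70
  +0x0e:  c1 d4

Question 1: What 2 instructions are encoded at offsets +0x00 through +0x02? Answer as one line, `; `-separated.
dec bp; beq $0

@+00  big-endian(83 00) = 0x8300
  op=0x8300>>11=0x10 ⇒ dec (R)
  rd@[10:7]=0x6 ⇒ bp
@+02  big-endian(40 00) = 0x4000
  op=0x4000>>11=0x8 ⇒ beq (J)
  imm@[10:0]=0x0 ⇒ $0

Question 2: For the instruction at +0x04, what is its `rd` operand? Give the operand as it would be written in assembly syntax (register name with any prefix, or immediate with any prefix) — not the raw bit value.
ax

+0x04: 80 00 ⇒ word 0x8000 (big)
  op=0x8000>>11=0x10 ⇒ dec (R)
  rd@[10:7]=0x0 ⇒ ax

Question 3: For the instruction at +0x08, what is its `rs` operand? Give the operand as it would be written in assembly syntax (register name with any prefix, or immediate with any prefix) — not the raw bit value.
cx

+0x08: 37 10 ⇒ word 0x3710 (big)
  op=0x3710>>11=0x6 ⇒ cmp (RR)
  [10:7] rd=14 = r14
  [6:3] rs=2 = cx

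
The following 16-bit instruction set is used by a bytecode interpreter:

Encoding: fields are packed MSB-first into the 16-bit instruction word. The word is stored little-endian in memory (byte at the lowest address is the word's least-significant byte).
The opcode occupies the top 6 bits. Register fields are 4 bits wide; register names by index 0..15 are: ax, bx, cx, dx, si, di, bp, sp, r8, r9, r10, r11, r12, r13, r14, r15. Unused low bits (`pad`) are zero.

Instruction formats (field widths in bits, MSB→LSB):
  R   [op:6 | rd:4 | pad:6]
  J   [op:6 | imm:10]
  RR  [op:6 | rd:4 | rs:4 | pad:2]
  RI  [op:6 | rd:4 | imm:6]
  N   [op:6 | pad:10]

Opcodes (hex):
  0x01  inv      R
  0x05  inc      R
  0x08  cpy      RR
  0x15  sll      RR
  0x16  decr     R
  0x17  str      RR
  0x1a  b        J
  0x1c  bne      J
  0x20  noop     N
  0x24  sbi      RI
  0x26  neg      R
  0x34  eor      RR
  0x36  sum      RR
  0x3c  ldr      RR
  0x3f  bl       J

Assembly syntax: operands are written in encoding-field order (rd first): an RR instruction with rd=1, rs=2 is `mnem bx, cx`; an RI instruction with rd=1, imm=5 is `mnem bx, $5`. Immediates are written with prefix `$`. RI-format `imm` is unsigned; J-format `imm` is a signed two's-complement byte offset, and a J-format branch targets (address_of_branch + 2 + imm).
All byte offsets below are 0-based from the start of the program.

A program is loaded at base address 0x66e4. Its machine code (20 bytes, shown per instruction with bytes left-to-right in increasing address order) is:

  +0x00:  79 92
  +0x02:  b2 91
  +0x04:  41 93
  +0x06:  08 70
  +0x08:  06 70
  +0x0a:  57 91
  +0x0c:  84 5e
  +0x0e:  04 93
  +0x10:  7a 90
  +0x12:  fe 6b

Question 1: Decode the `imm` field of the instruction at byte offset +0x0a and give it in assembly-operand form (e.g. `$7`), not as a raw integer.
$23

[0a] 57 91 → 0x9157
  op=0x9157>>10=0x24 ⇒ sbi (RI)
  rd: (w>>6)&0xf=0x5 → di
  imm: (w>>0)&0x3f=0x17 → $23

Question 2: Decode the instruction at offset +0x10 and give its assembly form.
@+10  little-endian(7a 90) = 0x907a
  top 6b → 0x24 → sbi [RI]
  rd@[9:6]=0x1 ⇒ bx
  imm@[5:0]=0x3a ⇒ $58

sbi bx, $58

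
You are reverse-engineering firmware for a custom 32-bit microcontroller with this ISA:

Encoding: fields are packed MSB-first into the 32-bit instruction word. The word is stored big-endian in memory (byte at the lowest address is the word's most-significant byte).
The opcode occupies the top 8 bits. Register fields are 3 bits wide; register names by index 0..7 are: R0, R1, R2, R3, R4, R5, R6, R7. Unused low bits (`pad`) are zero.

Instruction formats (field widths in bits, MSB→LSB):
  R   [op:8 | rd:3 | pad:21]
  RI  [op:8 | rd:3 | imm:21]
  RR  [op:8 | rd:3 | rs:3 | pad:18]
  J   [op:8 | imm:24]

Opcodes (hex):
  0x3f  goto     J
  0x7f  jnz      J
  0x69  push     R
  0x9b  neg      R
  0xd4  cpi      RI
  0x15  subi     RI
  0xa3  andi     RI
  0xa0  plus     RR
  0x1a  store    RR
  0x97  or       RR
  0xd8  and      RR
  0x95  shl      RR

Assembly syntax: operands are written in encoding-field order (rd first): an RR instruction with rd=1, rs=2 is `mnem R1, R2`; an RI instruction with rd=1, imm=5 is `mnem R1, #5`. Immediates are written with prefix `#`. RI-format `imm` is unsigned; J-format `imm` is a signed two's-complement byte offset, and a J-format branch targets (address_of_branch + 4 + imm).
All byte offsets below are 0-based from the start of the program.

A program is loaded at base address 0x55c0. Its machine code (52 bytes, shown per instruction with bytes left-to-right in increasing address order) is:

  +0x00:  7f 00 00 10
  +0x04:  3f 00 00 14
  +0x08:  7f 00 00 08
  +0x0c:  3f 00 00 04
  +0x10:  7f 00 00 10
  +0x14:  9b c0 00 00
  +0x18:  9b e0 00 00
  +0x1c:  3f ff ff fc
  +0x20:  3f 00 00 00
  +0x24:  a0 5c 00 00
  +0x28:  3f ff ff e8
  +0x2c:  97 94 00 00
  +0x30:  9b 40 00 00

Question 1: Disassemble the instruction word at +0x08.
+0x08: 7f 00 00 08 ⇒ word 0x7f000008 (big)
  op=0x7f000008>>24=0x7f ⇒ jnz (J)
  imm: (w>>0)&0xffffff=0x8 → #8

jnz #8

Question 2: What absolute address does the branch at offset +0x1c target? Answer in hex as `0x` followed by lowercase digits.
0x55dc

@+1c  big-endian(3f ff ff fc) = 0x3ffffffc
  opcode bits[31:24]=0x3f: goto/J
  imm@[23:0]=0xfffffc (s24→-4) ⇒ #-4
  target = base 0x55c0 + off 0x1c + 4 + imm -4 = 0x55dc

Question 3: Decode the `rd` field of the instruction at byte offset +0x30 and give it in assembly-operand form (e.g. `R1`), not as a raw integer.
R2

@+30  big-endian(9b 40 00 00) = 0x9b400000
  opcode bits[31:24]=0x9b: neg/R
  rd@[23:21]=0x2 ⇒ R2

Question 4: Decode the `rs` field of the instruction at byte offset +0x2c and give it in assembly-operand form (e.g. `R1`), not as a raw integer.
@+2c  big-endian(97 94 00 00) = 0x97940000
  opcode bits[31:24]=0x97: or/RR
  [23:21] rd=4 = R4
  [20:18] rs=5 = R5

R5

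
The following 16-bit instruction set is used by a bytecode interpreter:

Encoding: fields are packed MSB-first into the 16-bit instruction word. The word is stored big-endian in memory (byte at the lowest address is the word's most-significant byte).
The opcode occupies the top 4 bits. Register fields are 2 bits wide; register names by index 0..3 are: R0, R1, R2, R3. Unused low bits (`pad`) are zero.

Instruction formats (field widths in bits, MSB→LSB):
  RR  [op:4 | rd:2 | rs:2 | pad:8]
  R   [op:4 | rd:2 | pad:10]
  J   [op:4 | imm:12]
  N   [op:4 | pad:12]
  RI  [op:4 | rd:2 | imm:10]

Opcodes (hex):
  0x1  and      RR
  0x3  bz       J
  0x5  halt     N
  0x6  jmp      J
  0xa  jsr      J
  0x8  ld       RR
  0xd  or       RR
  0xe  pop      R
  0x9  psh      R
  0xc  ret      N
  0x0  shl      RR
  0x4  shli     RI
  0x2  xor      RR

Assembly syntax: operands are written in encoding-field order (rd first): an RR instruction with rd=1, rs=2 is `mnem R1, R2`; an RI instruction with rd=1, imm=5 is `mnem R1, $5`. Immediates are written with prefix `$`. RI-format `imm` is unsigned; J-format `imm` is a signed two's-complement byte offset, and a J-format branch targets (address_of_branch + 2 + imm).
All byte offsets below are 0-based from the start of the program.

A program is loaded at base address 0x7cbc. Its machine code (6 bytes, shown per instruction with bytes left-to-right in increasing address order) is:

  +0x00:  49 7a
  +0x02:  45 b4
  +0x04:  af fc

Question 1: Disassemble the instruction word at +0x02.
shli R1, $436

off 0x02: read 45 b4 as big → 0x45b4
  op=0x45b4>>12=0x4 ⇒ shli (RI)
  rd: (w>>10)&0x3=0x1 → R1
  imm: (w>>0)&0x3ff=0x1b4 → $436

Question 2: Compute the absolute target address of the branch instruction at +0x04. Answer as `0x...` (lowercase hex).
0x7cbe

+0x04: af fc ⇒ word 0xaffc (big)
  op=0xaffc>>12=0xa ⇒ jsr (J)
  imm@[11:0]=0xffc (s12→-4) ⇒ $-4
  target = base 0x7cbc + off 0x04 + 2 + imm -4 = 0x7cbe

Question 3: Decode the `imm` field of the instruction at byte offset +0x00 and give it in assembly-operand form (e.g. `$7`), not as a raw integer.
$378

@+00  big-endian(49 7a) = 0x497a
  top 4b → 0x4 → shli [RI]
  [11:10] rd=2 = R2
  [9:0] imm=378 = $378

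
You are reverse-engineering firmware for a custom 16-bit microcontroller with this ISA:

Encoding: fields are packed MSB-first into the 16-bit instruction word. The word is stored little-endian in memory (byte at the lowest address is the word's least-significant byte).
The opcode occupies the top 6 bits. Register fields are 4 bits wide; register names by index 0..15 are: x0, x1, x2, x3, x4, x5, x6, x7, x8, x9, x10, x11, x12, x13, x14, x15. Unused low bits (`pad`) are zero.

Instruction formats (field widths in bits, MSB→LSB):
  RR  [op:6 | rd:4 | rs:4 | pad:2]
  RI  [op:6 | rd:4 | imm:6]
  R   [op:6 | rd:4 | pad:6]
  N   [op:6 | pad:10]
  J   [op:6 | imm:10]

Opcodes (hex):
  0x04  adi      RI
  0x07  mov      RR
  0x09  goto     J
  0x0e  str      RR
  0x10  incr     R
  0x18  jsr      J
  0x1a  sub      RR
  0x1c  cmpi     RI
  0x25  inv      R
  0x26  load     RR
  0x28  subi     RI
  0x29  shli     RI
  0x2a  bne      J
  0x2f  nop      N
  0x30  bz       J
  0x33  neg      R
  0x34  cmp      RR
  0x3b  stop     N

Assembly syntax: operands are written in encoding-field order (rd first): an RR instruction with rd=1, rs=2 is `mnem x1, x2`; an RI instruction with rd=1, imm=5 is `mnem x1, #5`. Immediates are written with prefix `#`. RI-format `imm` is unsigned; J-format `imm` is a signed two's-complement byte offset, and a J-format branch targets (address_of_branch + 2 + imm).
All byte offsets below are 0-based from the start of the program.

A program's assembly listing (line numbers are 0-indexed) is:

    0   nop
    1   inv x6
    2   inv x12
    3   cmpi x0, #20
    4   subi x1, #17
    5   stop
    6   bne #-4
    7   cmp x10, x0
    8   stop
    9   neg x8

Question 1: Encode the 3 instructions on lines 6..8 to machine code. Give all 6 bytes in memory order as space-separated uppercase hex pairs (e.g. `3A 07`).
line 6 (bne): pack op=0x2a:6|imm=-4:10 = 0xabfc; little→ fc ab
line 7 (cmp): pack op=0x34:6|rd=10:4|rs=0:4|pad=0:2 = 0xd280; little→ 80 d2
line 8 (stop): pack op=0x3b:6|pad=0:10 = 0xec00; little→ 00 ec

FC AB 80 D2 00 EC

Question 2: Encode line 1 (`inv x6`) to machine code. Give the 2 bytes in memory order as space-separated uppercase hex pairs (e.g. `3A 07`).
1. inv fields op=0x25:6|rd=6:4|pad=0:6 → word 9580h → 80 95

80 95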